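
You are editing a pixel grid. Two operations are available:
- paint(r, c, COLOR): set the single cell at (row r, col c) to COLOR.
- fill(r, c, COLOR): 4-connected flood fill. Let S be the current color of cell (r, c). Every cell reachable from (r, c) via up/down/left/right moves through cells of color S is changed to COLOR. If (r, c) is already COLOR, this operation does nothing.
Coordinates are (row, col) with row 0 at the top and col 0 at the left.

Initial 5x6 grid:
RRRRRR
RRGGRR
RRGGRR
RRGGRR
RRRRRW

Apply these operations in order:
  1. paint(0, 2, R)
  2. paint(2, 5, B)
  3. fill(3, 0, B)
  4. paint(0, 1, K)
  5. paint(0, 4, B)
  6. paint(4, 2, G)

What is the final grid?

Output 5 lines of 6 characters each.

Answer: BKBBBB
BBGGBB
BBGGBB
BBGGBB
BBGBBW

Derivation:
After op 1 paint(0,2,R):
RRRRRR
RRGGRR
RRGGRR
RRGGRR
RRRRRW
After op 2 paint(2,5,B):
RRRRRR
RRGGRR
RRGGRB
RRGGRR
RRRRRW
After op 3 fill(3,0,B) [22 cells changed]:
BBBBBB
BBGGBB
BBGGBB
BBGGBB
BBBBBW
After op 4 paint(0,1,K):
BKBBBB
BBGGBB
BBGGBB
BBGGBB
BBBBBW
After op 5 paint(0,4,B):
BKBBBB
BBGGBB
BBGGBB
BBGGBB
BBBBBW
After op 6 paint(4,2,G):
BKBBBB
BBGGBB
BBGGBB
BBGGBB
BBGBBW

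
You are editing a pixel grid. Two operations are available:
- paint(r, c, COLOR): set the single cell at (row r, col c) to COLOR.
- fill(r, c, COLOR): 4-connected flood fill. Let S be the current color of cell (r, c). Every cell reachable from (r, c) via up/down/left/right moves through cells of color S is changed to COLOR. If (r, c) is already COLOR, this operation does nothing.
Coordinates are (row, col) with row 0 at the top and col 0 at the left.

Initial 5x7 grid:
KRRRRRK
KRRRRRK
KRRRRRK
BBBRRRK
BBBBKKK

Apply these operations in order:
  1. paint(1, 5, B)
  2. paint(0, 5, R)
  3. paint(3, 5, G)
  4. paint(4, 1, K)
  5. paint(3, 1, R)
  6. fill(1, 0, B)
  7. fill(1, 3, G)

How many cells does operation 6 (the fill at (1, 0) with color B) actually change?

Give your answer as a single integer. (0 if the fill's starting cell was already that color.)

After op 1 paint(1,5,B):
KRRRRRK
KRRRRBK
KRRRRRK
BBBRRRK
BBBBKKK
After op 2 paint(0,5,R):
KRRRRRK
KRRRRBK
KRRRRRK
BBBRRRK
BBBBKKK
After op 3 paint(3,5,G):
KRRRRRK
KRRRRBK
KRRRRRK
BBBRRGK
BBBBKKK
After op 4 paint(4,1,K):
KRRRRRK
KRRRRBK
KRRRRRK
BBBRRGK
BKBBKKK
After op 5 paint(3,1,R):
KRRRRRK
KRRRRBK
KRRRRRK
BRBRRGK
BKBBKKK
After op 6 fill(1,0,B) [3 cells changed]:
BRRRRRK
BRRRRBK
BRRRRRK
BRBRRGK
BKBBKKK

Answer: 3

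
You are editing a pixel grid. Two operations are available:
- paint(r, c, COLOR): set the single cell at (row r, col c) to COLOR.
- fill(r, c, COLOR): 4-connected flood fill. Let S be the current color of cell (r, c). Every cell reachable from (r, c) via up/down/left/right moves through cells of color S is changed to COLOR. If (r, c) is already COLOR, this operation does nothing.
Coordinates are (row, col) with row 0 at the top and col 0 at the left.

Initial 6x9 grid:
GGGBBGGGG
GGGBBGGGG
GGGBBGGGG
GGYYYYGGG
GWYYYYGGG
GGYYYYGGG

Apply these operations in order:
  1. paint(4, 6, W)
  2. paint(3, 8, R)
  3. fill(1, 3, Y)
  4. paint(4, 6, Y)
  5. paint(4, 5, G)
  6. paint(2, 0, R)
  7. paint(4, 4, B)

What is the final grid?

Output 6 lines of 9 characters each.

Answer: GGGYYGGGG
GGGYYGGGG
RGGYYGGGG
GGYYYYGGR
GWYYBGYGG
GGYYYYGGG

Derivation:
After op 1 paint(4,6,W):
GGGBBGGGG
GGGBBGGGG
GGGBBGGGG
GGYYYYGGG
GWYYYYWGG
GGYYYYGGG
After op 2 paint(3,8,R):
GGGBBGGGG
GGGBBGGGG
GGGBBGGGG
GGYYYYGGR
GWYYYYWGG
GGYYYYGGG
After op 3 fill(1,3,Y) [6 cells changed]:
GGGYYGGGG
GGGYYGGGG
GGGYYGGGG
GGYYYYGGR
GWYYYYWGG
GGYYYYGGG
After op 4 paint(4,6,Y):
GGGYYGGGG
GGGYYGGGG
GGGYYGGGG
GGYYYYGGR
GWYYYYYGG
GGYYYYGGG
After op 5 paint(4,5,G):
GGGYYGGGG
GGGYYGGGG
GGGYYGGGG
GGYYYYGGR
GWYYYGYGG
GGYYYYGGG
After op 6 paint(2,0,R):
GGGYYGGGG
GGGYYGGGG
RGGYYGGGG
GGYYYYGGR
GWYYYGYGG
GGYYYYGGG
After op 7 paint(4,4,B):
GGGYYGGGG
GGGYYGGGG
RGGYYGGGG
GGYYYYGGR
GWYYBGYGG
GGYYYYGGG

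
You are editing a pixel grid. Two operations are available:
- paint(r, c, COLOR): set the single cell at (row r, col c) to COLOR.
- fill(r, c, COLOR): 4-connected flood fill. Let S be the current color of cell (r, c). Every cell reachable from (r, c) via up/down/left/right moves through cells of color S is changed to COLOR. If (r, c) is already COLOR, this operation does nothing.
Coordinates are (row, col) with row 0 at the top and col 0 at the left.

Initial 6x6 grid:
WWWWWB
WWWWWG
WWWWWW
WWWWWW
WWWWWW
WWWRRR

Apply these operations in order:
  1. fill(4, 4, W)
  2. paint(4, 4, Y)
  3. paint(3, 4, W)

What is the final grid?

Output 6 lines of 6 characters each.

After op 1 fill(4,4,W) [0 cells changed]:
WWWWWB
WWWWWG
WWWWWW
WWWWWW
WWWWWW
WWWRRR
After op 2 paint(4,4,Y):
WWWWWB
WWWWWG
WWWWWW
WWWWWW
WWWWYW
WWWRRR
After op 3 paint(3,4,W):
WWWWWB
WWWWWG
WWWWWW
WWWWWW
WWWWYW
WWWRRR

Answer: WWWWWB
WWWWWG
WWWWWW
WWWWWW
WWWWYW
WWWRRR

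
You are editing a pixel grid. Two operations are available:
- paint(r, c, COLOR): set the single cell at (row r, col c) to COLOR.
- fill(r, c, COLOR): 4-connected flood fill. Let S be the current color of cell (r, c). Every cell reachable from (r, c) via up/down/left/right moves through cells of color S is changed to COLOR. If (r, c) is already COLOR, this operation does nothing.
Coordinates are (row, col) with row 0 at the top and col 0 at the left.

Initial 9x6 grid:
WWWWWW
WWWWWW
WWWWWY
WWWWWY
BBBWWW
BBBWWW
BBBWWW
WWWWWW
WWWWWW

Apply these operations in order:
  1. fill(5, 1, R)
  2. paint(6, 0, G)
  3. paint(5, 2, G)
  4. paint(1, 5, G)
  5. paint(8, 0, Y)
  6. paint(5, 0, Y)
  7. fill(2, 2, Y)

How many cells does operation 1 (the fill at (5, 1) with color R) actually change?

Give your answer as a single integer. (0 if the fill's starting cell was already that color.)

Answer: 9

Derivation:
After op 1 fill(5,1,R) [9 cells changed]:
WWWWWW
WWWWWW
WWWWWY
WWWWWY
RRRWWW
RRRWWW
RRRWWW
WWWWWW
WWWWWW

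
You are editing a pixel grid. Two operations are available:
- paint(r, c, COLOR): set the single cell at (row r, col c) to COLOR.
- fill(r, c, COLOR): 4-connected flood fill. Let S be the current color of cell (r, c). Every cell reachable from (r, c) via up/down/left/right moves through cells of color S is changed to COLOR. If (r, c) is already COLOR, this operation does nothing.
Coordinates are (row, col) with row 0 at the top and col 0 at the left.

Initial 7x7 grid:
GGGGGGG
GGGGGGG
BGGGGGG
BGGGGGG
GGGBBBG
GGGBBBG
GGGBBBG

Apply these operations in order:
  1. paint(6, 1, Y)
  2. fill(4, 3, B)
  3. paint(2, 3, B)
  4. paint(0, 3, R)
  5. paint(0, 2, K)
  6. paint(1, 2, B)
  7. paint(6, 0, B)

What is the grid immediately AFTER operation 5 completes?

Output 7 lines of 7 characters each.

Answer: GGKRGGG
GGGGGGG
BGGBGGG
BGGGGGG
GGGBBBG
GGGBBBG
GYGBBBG

Derivation:
After op 1 paint(6,1,Y):
GGGGGGG
GGGGGGG
BGGGGGG
BGGGGGG
GGGBBBG
GGGBBBG
GYGBBBG
After op 2 fill(4,3,B) [0 cells changed]:
GGGGGGG
GGGGGGG
BGGGGGG
BGGGGGG
GGGBBBG
GGGBBBG
GYGBBBG
After op 3 paint(2,3,B):
GGGGGGG
GGGGGGG
BGGBGGG
BGGGGGG
GGGBBBG
GGGBBBG
GYGBBBG
After op 4 paint(0,3,R):
GGGRGGG
GGGGGGG
BGGBGGG
BGGGGGG
GGGBBBG
GGGBBBG
GYGBBBG
After op 5 paint(0,2,K):
GGKRGGG
GGGGGGG
BGGBGGG
BGGGGGG
GGGBBBG
GGGBBBG
GYGBBBG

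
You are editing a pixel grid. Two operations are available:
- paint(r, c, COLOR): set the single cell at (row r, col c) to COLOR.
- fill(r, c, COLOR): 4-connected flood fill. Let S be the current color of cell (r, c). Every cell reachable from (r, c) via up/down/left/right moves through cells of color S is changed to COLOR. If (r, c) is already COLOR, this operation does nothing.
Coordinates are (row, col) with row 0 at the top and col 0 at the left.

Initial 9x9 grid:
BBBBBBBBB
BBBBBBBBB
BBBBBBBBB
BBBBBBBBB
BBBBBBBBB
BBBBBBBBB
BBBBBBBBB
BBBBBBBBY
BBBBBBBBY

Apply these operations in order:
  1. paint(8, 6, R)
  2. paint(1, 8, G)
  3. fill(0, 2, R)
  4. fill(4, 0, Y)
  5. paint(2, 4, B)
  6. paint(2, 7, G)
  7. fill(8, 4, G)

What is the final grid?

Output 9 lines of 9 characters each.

After op 1 paint(8,6,R):
BBBBBBBBB
BBBBBBBBB
BBBBBBBBB
BBBBBBBBB
BBBBBBBBB
BBBBBBBBB
BBBBBBBBB
BBBBBBBBY
BBBBBBRBY
After op 2 paint(1,8,G):
BBBBBBBBB
BBBBBBBBG
BBBBBBBBB
BBBBBBBBB
BBBBBBBBB
BBBBBBBBB
BBBBBBBBB
BBBBBBBBY
BBBBBBRBY
After op 3 fill(0,2,R) [77 cells changed]:
RRRRRRRRR
RRRRRRRRG
RRRRRRRRR
RRRRRRRRR
RRRRRRRRR
RRRRRRRRR
RRRRRRRRR
RRRRRRRRY
RRRRRRRRY
After op 4 fill(4,0,Y) [78 cells changed]:
YYYYYYYYY
YYYYYYYYG
YYYYYYYYY
YYYYYYYYY
YYYYYYYYY
YYYYYYYYY
YYYYYYYYY
YYYYYYYYY
YYYYYYYYY
After op 5 paint(2,4,B):
YYYYYYYYY
YYYYYYYYG
YYYYBYYYY
YYYYYYYYY
YYYYYYYYY
YYYYYYYYY
YYYYYYYYY
YYYYYYYYY
YYYYYYYYY
After op 6 paint(2,7,G):
YYYYYYYYY
YYYYYYYYG
YYYYBYYGY
YYYYYYYYY
YYYYYYYYY
YYYYYYYYY
YYYYYYYYY
YYYYYYYYY
YYYYYYYYY
After op 7 fill(8,4,G) [78 cells changed]:
GGGGGGGGG
GGGGGGGGG
GGGGBGGGG
GGGGGGGGG
GGGGGGGGG
GGGGGGGGG
GGGGGGGGG
GGGGGGGGG
GGGGGGGGG

Answer: GGGGGGGGG
GGGGGGGGG
GGGGBGGGG
GGGGGGGGG
GGGGGGGGG
GGGGGGGGG
GGGGGGGGG
GGGGGGGGG
GGGGGGGGG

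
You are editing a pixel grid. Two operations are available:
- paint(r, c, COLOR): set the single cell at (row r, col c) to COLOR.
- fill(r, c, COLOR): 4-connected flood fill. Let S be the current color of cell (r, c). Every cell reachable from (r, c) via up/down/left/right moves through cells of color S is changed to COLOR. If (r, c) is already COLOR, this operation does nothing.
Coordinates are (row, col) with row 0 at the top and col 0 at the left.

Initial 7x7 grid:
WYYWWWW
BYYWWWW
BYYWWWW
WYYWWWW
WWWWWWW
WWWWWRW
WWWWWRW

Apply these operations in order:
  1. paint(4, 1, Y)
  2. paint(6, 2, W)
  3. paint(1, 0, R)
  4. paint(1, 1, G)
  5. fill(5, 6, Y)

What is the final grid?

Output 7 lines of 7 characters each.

Answer: WYYYYYY
RGYYYYY
BYYYYYY
YYYYYYY
YYYYYYY
YYYYYRY
YYYYYRY

Derivation:
After op 1 paint(4,1,Y):
WYYWWWW
BYYWWWW
BYYWWWW
WYYWWWW
WYWWWWW
WWWWWRW
WWWWWRW
After op 2 paint(6,2,W):
WYYWWWW
BYYWWWW
BYYWWWW
WYYWWWW
WYWWWWW
WWWWWRW
WWWWWRW
After op 3 paint(1,0,R):
WYYWWWW
RYYWWWW
BYYWWWW
WYYWWWW
WYWWWWW
WWWWWRW
WWWWWRW
After op 4 paint(1,1,G):
WYYWWWW
RGYWWWW
BYYWWWW
WYYWWWW
WYWWWWW
WWWWWRW
WWWWWRW
After op 5 fill(5,6,Y) [35 cells changed]:
WYYYYYY
RGYYYYY
BYYYYYY
YYYYYYY
YYYYYYY
YYYYYRY
YYYYYRY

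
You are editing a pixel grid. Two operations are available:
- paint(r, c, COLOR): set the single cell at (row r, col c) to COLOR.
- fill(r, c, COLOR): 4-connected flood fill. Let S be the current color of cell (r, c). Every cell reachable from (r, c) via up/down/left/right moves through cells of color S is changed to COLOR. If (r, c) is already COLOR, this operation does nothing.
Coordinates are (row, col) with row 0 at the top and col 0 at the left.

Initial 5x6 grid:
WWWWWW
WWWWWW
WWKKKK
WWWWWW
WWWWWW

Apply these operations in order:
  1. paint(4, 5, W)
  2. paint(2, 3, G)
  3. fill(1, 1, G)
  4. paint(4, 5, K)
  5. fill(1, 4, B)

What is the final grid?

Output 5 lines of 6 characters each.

Answer: BBBBBB
BBBBBB
BBKBKK
BBBBBB
BBBBBK

Derivation:
After op 1 paint(4,5,W):
WWWWWW
WWWWWW
WWKKKK
WWWWWW
WWWWWW
After op 2 paint(2,3,G):
WWWWWW
WWWWWW
WWKGKK
WWWWWW
WWWWWW
After op 3 fill(1,1,G) [26 cells changed]:
GGGGGG
GGGGGG
GGKGKK
GGGGGG
GGGGGG
After op 4 paint(4,5,K):
GGGGGG
GGGGGG
GGKGKK
GGGGGG
GGGGGK
After op 5 fill(1,4,B) [26 cells changed]:
BBBBBB
BBBBBB
BBKBKK
BBBBBB
BBBBBK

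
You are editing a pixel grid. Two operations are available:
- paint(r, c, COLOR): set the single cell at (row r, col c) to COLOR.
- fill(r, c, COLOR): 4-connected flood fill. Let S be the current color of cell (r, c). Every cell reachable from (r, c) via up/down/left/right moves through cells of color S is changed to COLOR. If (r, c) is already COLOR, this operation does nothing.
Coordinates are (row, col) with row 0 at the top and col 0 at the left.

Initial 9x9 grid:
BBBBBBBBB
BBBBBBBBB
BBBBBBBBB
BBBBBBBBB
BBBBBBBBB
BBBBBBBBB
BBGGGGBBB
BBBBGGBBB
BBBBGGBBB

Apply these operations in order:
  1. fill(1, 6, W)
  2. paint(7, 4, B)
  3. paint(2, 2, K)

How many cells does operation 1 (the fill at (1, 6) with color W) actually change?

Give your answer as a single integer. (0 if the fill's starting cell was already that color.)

After op 1 fill(1,6,W) [73 cells changed]:
WWWWWWWWW
WWWWWWWWW
WWWWWWWWW
WWWWWWWWW
WWWWWWWWW
WWWWWWWWW
WWGGGGWWW
WWWWGGWWW
WWWWGGWWW

Answer: 73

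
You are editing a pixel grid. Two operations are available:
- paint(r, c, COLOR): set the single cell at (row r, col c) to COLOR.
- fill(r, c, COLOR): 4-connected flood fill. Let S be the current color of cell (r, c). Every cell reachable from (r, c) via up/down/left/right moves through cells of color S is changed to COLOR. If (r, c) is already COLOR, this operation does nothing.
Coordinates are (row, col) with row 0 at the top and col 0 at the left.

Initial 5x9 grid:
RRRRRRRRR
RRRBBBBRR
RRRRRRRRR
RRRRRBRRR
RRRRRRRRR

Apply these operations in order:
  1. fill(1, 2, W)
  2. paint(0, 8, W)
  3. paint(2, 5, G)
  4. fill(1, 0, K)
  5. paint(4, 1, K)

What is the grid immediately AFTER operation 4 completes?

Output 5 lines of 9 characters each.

Answer: KKKKKKKKK
KKKBBBBKK
KKKKKGKKK
KKKKKBKKK
KKKKKKKKK

Derivation:
After op 1 fill(1,2,W) [40 cells changed]:
WWWWWWWWW
WWWBBBBWW
WWWWWWWWW
WWWWWBWWW
WWWWWWWWW
After op 2 paint(0,8,W):
WWWWWWWWW
WWWBBBBWW
WWWWWWWWW
WWWWWBWWW
WWWWWWWWW
After op 3 paint(2,5,G):
WWWWWWWWW
WWWBBBBWW
WWWWWGWWW
WWWWWBWWW
WWWWWWWWW
After op 4 fill(1,0,K) [39 cells changed]:
KKKKKKKKK
KKKBBBBKK
KKKKKGKKK
KKKKKBKKK
KKKKKKKKK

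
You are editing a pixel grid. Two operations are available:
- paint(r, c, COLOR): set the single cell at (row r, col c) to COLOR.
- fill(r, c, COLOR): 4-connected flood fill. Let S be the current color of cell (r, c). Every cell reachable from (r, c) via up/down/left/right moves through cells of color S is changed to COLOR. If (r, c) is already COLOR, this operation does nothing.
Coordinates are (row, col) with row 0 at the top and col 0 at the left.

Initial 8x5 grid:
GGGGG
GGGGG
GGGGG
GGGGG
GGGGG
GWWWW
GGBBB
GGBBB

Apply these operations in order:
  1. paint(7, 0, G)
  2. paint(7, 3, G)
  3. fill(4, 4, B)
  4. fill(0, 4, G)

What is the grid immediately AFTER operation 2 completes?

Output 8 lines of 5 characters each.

After op 1 paint(7,0,G):
GGGGG
GGGGG
GGGGG
GGGGG
GGGGG
GWWWW
GGBBB
GGBBB
After op 2 paint(7,3,G):
GGGGG
GGGGG
GGGGG
GGGGG
GGGGG
GWWWW
GGBBB
GGBGB

Answer: GGGGG
GGGGG
GGGGG
GGGGG
GGGGG
GWWWW
GGBBB
GGBGB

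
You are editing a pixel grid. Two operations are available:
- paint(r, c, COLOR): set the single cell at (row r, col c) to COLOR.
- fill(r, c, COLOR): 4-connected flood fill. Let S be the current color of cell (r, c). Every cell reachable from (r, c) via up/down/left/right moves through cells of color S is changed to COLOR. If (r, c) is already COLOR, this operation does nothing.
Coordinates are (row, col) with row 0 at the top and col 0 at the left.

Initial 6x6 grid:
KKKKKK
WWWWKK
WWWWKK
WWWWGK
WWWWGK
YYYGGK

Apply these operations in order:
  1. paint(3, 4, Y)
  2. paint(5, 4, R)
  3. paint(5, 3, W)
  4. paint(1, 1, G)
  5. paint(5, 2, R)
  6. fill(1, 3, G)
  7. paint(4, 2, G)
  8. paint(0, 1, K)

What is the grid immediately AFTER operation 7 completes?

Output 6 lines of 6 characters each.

Answer: KKKKKK
GGGGKK
GGGGKK
GGGGYK
GGGGGK
YYRGRK

Derivation:
After op 1 paint(3,4,Y):
KKKKKK
WWWWKK
WWWWKK
WWWWYK
WWWWGK
YYYGGK
After op 2 paint(5,4,R):
KKKKKK
WWWWKK
WWWWKK
WWWWYK
WWWWGK
YYYGRK
After op 3 paint(5,3,W):
KKKKKK
WWWWKK
WWWWKK
WWWWYK
WWWWGK
YYYWRK
After op 4 paint(1,1,G):
KKKKKK
WGWWKK
WWWWKK
WWWWYK
WWWWGK
YYYWRK
After op 5 paint(5,2,R):
KKKKKK
WGWWKK
WWWWKK
WWWWYK
WWWWGK
YYRWRK
After op 6 fill(1,3,G) [16 cells changed]:
KKKKKK
GGGGKK
GGGGKK
GGGGYK
GGGGGK
YYRGRK
After op 7 paint(4,2,G):
KKKKKK
GGGGKK
GGGGKK
GGGGYK
GGGGGK
YYRGRK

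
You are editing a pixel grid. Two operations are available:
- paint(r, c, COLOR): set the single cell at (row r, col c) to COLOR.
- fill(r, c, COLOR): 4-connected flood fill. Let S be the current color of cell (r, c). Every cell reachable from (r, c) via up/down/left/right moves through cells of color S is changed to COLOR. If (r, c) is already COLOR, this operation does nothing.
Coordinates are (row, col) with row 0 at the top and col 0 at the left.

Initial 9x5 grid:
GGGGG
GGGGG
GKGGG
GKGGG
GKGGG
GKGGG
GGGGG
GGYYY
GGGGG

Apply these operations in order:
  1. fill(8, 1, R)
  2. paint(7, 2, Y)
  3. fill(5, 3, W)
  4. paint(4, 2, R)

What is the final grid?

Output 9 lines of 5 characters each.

After op 1 fill(8,1,R) [38 cells changed]:
RRRRR
RRRRR
RKRRR
RKRRR
RKRRR
RKRRR
RRRRR
RRYYY
RRRRR
After op 2 paint(7,2,Y):
RRRRR
RRRRR
RKRRR
RKRRR
RKRRR
RKRRR
RRRRR
RRYYY
RRRRR
After op 3 fill(5,3,W) [38 cells changed]:
WWWWW
WWWWW
WKWWW
WKWWW
WKWWW
WKWWW
WWWWW
WWYYY
WWWWW
After op 4 paint(4,2,R):
WWWWW
WWWWW
WKWWW
WKWWW
WKRWW
WKWWW
WWWWW
WWYYY
WWWWW

Answer: WWWWW
WWWWW
WKWWW
WKWWW
WKRWW
WKWWW
WWWWW
WWYYY
WWWWW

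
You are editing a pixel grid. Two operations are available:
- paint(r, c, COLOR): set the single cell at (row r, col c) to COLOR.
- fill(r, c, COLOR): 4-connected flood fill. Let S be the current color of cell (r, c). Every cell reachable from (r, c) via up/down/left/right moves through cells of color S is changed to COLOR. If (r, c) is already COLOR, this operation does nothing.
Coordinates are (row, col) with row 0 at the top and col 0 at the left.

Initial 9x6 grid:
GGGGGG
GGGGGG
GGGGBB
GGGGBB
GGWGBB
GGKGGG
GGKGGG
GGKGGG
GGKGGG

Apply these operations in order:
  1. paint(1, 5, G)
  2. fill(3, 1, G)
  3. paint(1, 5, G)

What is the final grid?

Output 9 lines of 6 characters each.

After op 1 paint(1,5,G):
GGGGGG
GGGGGG
GGGGBB
GGGGBB
GGWGBB
GGKGGG
GGKGGG
GGKGGG
GGKGGG
After op 2 fill(3,1,G) [0 cells changed]:
GGGGGG
GGGGGG
GGGGBB
GGGGBB
GGWGBB
GGKGGG
GGKGGG
GGKGGG
GGKGGG
After op 3 paint(1,5,G):
GGGGGG
GGGGGG
GGGGBB
GGGGBB
GGWGBB
GGKGGG
GGKGGG
GGKGGG
GGKGGG

Answer: GGGGGG
GGGGGG
GGGGBB
GGGGBB
GGWGBB
GGKGGG
GGKGGG
GGKGGG
GGKGGG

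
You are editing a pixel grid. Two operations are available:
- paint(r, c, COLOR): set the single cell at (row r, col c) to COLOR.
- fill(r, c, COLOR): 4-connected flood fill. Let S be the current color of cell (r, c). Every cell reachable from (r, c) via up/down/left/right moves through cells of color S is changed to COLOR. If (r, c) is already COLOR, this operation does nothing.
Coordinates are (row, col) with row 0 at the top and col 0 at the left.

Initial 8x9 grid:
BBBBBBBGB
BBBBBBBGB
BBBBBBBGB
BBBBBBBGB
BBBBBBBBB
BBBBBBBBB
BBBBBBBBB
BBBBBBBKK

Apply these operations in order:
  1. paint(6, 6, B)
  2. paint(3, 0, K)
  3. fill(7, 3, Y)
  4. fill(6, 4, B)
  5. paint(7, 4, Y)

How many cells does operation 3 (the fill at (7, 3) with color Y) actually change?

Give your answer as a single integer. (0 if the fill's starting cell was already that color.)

Answer: 65

Derivation:
After op 1 paint(6,6,B):
BBBBBBBGB
BBBBBBBGB
BBBBBBBGB
BBBBBBBGB
BBBBBBBBB
BBBBBBBBB
BBBBBBBBB
BBBBBBBKK
After op 2 paint(3,0,K):
BBBBBBBGB
BBBBBBBGB
BBBBBBBGB
KBBBBBBGB
BBBBBBBBB
BBBBBBBBB
BBBBBBBBB
BBBBBBBKK
After op 3 fill(7,3,Y) [65 cells changed]:
YYYYYYYGY
YYYYYYYGY
YYYYYYYGY
KYYYYYYGY
YYYYYYYYY
YYYYYYYYY
YYYYYYYYY
YYYYYYYKK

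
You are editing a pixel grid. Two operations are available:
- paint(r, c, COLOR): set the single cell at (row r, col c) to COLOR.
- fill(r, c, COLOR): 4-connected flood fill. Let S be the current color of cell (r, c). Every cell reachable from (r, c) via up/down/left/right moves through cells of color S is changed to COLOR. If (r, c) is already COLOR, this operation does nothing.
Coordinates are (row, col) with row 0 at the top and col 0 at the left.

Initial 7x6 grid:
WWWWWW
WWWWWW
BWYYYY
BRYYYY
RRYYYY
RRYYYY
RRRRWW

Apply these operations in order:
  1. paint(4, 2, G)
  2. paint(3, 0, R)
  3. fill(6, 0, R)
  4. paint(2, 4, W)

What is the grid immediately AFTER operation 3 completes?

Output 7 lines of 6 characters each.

After op 1 paint(4,2,G):
WWWWWW
WWWWWW
BWYYYY
BRYYYY
RRGYYY
RRYYYY
RRRRWW
After op 2 paint(3,0,R):
WWWWWW
WWWWWW
BWYYYY
RRYYYY
RRGYYY
RRYYYY
RRRRWW
After op 3 fill(6,0,R) [0 cells changed]:
WWWWWW
WWWWWW
BWYYYY
RRYYYY
RRGYYY
RRYYYY
RRRRWW

Answer: WWWWWW
WWWWWW
BWYYYY
RRYYYY
RRGYYY
RRYYYY
RRRRWW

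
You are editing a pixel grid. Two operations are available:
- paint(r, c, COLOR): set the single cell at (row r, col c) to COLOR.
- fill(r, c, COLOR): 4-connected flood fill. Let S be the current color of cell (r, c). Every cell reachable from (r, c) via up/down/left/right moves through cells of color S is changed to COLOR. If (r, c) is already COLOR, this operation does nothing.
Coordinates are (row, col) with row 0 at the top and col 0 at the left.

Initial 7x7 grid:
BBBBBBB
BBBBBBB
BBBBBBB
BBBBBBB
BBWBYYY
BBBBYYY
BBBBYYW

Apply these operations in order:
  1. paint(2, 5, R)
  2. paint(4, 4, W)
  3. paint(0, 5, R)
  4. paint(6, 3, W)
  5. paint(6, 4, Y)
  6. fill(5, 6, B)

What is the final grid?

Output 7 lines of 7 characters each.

After op 1 paint(2,5,R):
BBBBBBB
BBBBBBB
BBBBBRB
BBBBBBB
BBWBYYY
BBBBYYY
BBBBYYW
After op 2 paint(4,4,W):
BBBBBBB
BBBBBBB
BBBBBRB
BBBBBBB
BBWBWYY
BBBBYYY
BBBBYYW
After op 3 paint(0,5,R):
BBBBBRB
BBBBBBB
BBBBBRB
BBBBBBB
BBWBWYY
BBBBYYY
BBBBYYW
After op 4 paint(6,3,W):
BBBBBRB
BBBBBBB
BBBBBRB
BBBBBBB
BBWBWYY
BBBBYYY
BBBWYYW
After op 5 paint(6,4,Y):
BBBBBRB
BBBBBBB
BBBBBRB
BBBBBBB
BBWBWYY
BBBBYYY
BBBWYYW
After op 6 fill(5,6,B) [7 cells changed]:
BBBBBRB
BBBBBBB
BBBBBRB
BBBBBBB
BBWBWBB
BBBBBBB
BBBWBBW

Answer: BBBBBRB
BBBBBBB
BBBBBRB
BBBBBBB
BBWBWBB
BBBBBBB
BBBWBBW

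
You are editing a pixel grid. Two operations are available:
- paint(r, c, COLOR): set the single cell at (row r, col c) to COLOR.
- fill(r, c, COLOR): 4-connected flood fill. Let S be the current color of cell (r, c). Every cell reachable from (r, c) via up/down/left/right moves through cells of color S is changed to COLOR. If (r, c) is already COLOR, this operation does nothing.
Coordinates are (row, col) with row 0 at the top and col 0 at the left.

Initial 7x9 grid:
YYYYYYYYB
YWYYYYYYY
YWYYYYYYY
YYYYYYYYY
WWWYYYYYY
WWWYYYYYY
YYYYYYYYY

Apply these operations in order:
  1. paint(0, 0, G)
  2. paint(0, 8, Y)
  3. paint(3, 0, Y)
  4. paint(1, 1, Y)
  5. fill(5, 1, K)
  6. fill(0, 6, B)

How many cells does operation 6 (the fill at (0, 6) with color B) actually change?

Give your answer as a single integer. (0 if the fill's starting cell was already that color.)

After op 1 paint(0,0,G):
GYYYYYYYB
YWYYYYYYY
YWYYYYYYY
YYYYYYYYY
WWWYYYYYY
WWWYYYYYY
YYYYYYYYY
After op 2 paint(0,8,Y):
GYYYYYYYY
YWYYYYYYY
YWYYYYYYY
YYYYYYYYY
WWWYYYYYY
WWWYYYYYY
YYYYYYYYY
After op 3 paint(3,0,Y):
GYYYYYYYY
YWYYYYYYY
YWYYYYYYY
YYYYYYYYY
WWWYYYYYY
WWWYYYYYY
YYYYYYYYY
After op 4 paint(1,1,Y):
GYYYYYYYY
YYYYYYYYY
YWYYYYYYY
YYYYYYYYY
WWWYYYYYY
WWWYYYYYY
YYYYYYYYY
After op 5 fill(5,1,K) [6 cells changed]:
GYYYYYYYY
YYYYYYYYY
YWYYYYYYY
YYYYYYYYY
KKKYYYYYY
KKKYYYYYY
YYYYYYYYY
After op 6 fill(0,6,B) [55 cells changed]:
GBBBBBBBB
BBBBBBBBB
BWBBBBBBB
BBBBBBBBB
KKKBBBBBB
KKKBBBBBB
BBBBBBBBB

Answer: 55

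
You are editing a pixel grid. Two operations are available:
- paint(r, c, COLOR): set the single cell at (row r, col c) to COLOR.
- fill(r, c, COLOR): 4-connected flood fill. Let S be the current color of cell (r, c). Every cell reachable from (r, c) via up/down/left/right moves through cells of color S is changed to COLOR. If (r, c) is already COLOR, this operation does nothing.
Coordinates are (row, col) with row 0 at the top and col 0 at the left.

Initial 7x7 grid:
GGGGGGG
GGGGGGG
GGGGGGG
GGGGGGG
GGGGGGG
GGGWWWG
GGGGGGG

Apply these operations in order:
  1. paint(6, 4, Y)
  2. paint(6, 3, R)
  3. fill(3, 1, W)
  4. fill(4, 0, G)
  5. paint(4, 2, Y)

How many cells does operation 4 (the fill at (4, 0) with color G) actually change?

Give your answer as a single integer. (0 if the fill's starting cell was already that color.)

Answer: 47

Derivation:
After op 1 paint(6,4,Y):
GGGGGGG
GGGGGGG
GGGGGGG
GGGGGGG
GGGGGGG
GGGWWWG
GGGGYGG
After op 2 paint(6,3,R):
GGGGGGG
GGGGGGG
GGGGGGG
GGGGGGG
GGGGGGG
GGGWWWG
GGGRYGG
After op 3 fill(3,1,W) [44 cells changed]:
WWWWWWW
WWWWWWW
WWWWWWW
WWWWWWW
WWWWWWW
WWWWWWW
WWWRYWW
After op 4 fill(4,0,G) [47 cells changed]:
GGGGGGG
GGGGGGG
GGGGGGG
GGGGGGG
GGGGGGG
GGGGGGG
GGGRYGG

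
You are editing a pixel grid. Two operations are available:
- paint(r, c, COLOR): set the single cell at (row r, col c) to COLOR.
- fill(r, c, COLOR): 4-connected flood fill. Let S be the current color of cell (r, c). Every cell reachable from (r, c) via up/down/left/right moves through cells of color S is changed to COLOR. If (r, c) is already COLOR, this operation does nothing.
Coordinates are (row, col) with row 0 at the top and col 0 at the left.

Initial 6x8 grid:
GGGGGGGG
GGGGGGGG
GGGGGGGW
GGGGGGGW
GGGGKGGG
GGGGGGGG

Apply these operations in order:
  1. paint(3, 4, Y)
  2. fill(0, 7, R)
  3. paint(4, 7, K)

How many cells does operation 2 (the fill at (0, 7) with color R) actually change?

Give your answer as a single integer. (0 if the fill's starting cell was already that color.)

Answer: 44

Derivation:
After op 1 paint(3,4,Y):
GGGGGGGG
GGGGGGGG
GGGGGGGW
GGGGYGGW
GGGGKGGG
GGGGGGGG
After op 2 fill(0,7,R) [44 cells changed]:
RRRRRRRR
RRRRRRRR
RRRRRRRW
RRRRYRRW
RRRRKRRR
RRRRRRRR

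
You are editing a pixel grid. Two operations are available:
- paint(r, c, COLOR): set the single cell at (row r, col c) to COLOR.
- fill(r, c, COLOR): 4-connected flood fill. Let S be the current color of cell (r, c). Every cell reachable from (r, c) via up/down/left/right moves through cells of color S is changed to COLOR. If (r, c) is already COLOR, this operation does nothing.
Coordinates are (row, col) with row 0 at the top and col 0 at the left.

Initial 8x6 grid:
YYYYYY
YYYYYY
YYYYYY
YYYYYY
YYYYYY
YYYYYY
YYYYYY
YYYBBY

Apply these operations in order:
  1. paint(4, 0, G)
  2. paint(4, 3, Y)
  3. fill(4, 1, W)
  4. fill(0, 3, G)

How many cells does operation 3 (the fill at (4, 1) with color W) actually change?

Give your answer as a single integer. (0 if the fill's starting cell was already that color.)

Answer: 45

Derivation:
After op 1 paint(4,0,G):
YYYYYY
YYYYYY
YYYYYY
YYYYYY
GYYYYY
YYYYYY
YYYYYY
YYYBBY
After op 2 paint(4,3,Y):
YYYYYY
YYYYYY
YYYYYY
YYYYYY
GYYYYY
YYYYYY
YYYYYY
YYYBBY
After op 3 fill(4,1,W) [45 cells changed]:
WWWWWW
WWWWWW
WWWWWW
WWWWWW
GWWWWW
WWWWWW
WWWWWW
WWWBBW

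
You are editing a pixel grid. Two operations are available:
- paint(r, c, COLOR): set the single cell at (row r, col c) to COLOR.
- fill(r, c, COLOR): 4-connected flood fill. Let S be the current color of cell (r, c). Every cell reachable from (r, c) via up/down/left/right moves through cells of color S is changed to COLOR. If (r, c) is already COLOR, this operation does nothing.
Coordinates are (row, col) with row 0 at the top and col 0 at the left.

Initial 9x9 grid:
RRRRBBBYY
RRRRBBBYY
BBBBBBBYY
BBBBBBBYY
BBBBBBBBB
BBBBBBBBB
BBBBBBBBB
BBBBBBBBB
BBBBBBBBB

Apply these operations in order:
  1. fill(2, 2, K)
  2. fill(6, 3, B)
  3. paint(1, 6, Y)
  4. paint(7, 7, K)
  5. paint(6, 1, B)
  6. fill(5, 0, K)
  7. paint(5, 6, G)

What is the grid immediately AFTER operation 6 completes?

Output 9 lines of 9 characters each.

After op 1 fill(2,2,K) [65 cells changed]:
RRRRKKKYY
RRRRKKKYY
KKKKKKKYY
KKKKKKKYY
KKKKKKKKK
KKKKKKKKK
KKKKKKKKK
KKKKKKKKK
KKKKKKKKK
After op 2 fill(6,3,B) [65 cells changed]:
RRRRBBBYY
RRRRBBBYY
BBBBBBBYY
BBBBBBBYY
BBBBBBBBB
BBBBBBBBB
BBBBBBBBB
BBBBBBBBB
BBBBBBBBB
After op 3 paint(1,6,Y):
RRRRBBBYY
RRRRBBYYY
BBBBBBBYY
BBBBBBBYY
BBBBBBBBB
BBBBBBBBB
BBBBBBBBB
BBBBBBBBB
BBBBBBBBB
After op 4 paint(7,7,K):
RRRRBBBYY
RRRRBBYYY
BBBBBBBYY
BBBBBBBYY
BBBBBBBBB
BBBBBBBBB
BBBBBBBBB
BBBBBBBKB
BBBBBBBBB
After op 5 paint(6,1,B):
RRRRBBBYY
RRRRBBYYY
BBBBBBBYY
BBBBBBBYY
BBBBBBBBB
BBBBBBBBB
BBBBBBBBB
BBBBBBBKB
BBBBBBBBB
After op 6 fill(5,0,K) [63 cells changed]:
RRRRKKKYY
RRRRKKYYY
KKKKKKKYY
KKKKKKKYY
KKKKKKKKK
KKKKKKKKK
KKKKKKKKK
KKKKKKKKK
KKKKKKKKK

Answer: RRRRKKKYY
RRRRKKYYY
KKKKKKKYY
KKKKKKKYY
KKKKKKKKK
KKKKKKKKK
KKKKKKKKK
KKKKKKKKK
KKKKKKKKK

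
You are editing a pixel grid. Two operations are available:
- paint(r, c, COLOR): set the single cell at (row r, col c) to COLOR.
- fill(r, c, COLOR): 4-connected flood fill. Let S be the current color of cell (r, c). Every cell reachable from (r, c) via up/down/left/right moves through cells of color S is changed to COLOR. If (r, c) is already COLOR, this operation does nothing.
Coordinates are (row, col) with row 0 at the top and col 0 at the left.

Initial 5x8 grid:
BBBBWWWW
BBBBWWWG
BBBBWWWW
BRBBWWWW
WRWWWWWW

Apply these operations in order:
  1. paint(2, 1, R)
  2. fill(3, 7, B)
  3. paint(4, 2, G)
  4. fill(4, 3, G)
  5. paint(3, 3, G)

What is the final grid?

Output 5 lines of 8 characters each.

Answer: GGGGGGGG
GGGGGGGG
GRGGGGGG
GRGGGGGG
WRGGGGGG

Derivation:
After op 1 paint(2,1,R):
BBBBWWWW
BBBBWWWG
BRBBWWWW
BRBBWWWW
WRWWWWWW
After op 2 fill(3,7,B) [21 cells changed]:
BBBBBBBB
BBBBBBBG
BRBBBBBB
BRBBBBBB
WRBBBBBB
After op 3 paint(4,2,G):
BBBBBBBB
BBBBBBBG
BRBBBBBB
BRBBBBBB
WRGBBBBB
After op 4 fill(4,3,G) [34 cells changed]:
GGGGGGGG
GGGGGGGG
GRGGGGGG
GRGGGGGG
WRGGGGGG
After op 5 paint(3,3,G):
GGGGGGGG
GGGGGGGG
GRGGGGGG
GRGGGGGG
WRGGGGGG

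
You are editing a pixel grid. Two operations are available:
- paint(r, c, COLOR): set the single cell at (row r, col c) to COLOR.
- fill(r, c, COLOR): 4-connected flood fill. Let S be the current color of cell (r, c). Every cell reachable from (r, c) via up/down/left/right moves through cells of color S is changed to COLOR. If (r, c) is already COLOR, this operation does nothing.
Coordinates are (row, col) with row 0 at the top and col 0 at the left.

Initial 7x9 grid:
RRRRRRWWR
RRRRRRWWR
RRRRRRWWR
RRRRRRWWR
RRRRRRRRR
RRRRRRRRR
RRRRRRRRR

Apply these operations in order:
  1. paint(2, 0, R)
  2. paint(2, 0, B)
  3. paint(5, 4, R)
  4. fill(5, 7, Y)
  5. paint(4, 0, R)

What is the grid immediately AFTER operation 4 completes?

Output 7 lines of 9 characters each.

After op 1 paint(2,0,R):
RRRRRRWWR
RRRRRRWWR
RRRRRRWWR
RRRRRRWWR
RRRRRRRRR
RRRRRRRRR
RRRRRRRRR
After op 2 paint(2,0,B):
RRRRRRWWR
RRRRRRWWR
BRRRRRWWR
RRRRRRWWR
RRRRRRRRR
RRRRRRRRR
RRRRRRRRR
After op 3 paint(5,4,R):
RRRRRRWWR
RRRRRRWWR
BRRRRRWWR
RRRRRRWWR
RRRRRRRRR
RRRRRRRRR
RRRRRRRRR
After op 4 fill(5,7,Y) [54 cells changed]:
YYYYYYWWY
YYYYYYWWY
BYYYYYWWY
YYYYYYWWY
YYYYYYYYY
YYYYYYYYY
YYYYYYYYY

Answer: YYYYYYWWY
YYYYYYWWY
BYYYYYWWY
YYYYYYWWY
YYYYYYYYY
YYYYYYYYY
YYYYYYYYY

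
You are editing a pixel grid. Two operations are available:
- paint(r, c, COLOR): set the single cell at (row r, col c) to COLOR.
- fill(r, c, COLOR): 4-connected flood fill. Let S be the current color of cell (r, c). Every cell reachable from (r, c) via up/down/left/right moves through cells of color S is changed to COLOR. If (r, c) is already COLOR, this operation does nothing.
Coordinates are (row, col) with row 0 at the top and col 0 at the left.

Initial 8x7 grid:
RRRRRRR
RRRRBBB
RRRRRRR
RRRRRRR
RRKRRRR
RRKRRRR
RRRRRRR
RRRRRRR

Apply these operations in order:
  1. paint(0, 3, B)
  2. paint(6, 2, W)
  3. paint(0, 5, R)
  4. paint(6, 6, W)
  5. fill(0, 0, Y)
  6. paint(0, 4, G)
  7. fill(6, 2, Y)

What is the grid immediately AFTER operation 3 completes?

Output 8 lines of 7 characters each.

Answer: RRRBRRR
RRRRBBB
RRRRRRR
RRRRRRR
RRKRRRR
RRKRRRR
RRWRRRR
RRRRRRR

Derivation:
After op 1 paint(0,3,B):
RRRBRRR
RRRRBBB
RRRRRRR
RRRRRRR
RRKRRRR
RRKRRRR
RRRRRRR
RRRRRRR
After op 2 paint(6,2,W):
RRRBRRR
RRRRBBB
RRRRRRR
RRRRRRR
RRKRRRR
RRKRRRR
RRWRRRR
RRRRRRR
After op 3 paint(0,5,R):
RRRBRRR
RRRRBBB
RRRRRRR
RRRRRRR
RRKRRRR
RRKRRRR
RRWRRRR
RRRRRRR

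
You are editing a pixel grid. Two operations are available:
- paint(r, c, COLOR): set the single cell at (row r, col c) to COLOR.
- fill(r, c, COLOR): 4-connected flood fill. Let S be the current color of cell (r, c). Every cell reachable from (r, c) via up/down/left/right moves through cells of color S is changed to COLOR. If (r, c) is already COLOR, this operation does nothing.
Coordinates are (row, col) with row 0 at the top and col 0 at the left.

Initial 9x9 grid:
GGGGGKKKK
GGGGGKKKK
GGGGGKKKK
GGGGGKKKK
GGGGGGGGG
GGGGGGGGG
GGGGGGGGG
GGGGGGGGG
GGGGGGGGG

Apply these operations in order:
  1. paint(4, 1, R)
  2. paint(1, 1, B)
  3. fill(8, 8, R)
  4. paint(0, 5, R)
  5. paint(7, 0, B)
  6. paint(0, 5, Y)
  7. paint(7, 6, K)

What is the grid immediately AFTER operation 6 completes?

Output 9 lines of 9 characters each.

Answer: RRRRRYKKK
RBRRRKKKK
RRRRRKKKK
RRRRRKKKK
RRRRRRRRR
RRRRRRRRR
RRRRRRRRR
BRRRRRRRR
RRRRRRRRR

Derivation:
After op 1 paint(4,1,R):
GGGGGKKKK
GGGGGKKKK
GGGGGKKKK
GGGGGKKKK
GRGGGGGGG
GGGGGGGGG
GGGGGGGGG
GGGGGGGGG
GGGGGGGGG
After op 2 paint(1,1,B):
GGGGGKKKK
GBGGGKKKK
GGGGGKKKK
GGGGGKKKK
GRGGGGGGG
GGGGGGGGG
GGGGGGGGG
GGGGGGGGG
GGGGGGGGG
After op 3 fill(8,8,R) [63 cells changed]:
RRRRRKKKK
RBRRRKKKK
RRRRRKKKK
RRRRRKKKK
RRRRRRRRR
RRRRRRRRR
RRRRRRRRR
RRRRRRRRR
RRRRRRRRR
After op 4 paint(0,5,R):
RRRRRRKKK
RBRRRKKKK
RRRRRKKKK
RRRRRKKKK
RRRRRRRRR
RRRRRRRRR
RRRRRRRRR
RRRRRRRRR
RRRRRRRRR
After op 5 paint(7,0,B):
RRRRRRKKK
RBRRRKKKK
RRRRRKKKK
RRRRRKKKK
RRRRRRRRR
RRRRRRRRR
RRRRRRRRR
BRRRRRRRR
RRRRRRRRR
After op 6 paint(0,5,Y):
RRRRRYKKK
RBRRRKKKK
RRRRRKKKK
RRRRRKKKK
RRRRRRRRR
RRRRRRRRR
RRRRRRRRR
BRRRRRRRR
RRRRRRRRR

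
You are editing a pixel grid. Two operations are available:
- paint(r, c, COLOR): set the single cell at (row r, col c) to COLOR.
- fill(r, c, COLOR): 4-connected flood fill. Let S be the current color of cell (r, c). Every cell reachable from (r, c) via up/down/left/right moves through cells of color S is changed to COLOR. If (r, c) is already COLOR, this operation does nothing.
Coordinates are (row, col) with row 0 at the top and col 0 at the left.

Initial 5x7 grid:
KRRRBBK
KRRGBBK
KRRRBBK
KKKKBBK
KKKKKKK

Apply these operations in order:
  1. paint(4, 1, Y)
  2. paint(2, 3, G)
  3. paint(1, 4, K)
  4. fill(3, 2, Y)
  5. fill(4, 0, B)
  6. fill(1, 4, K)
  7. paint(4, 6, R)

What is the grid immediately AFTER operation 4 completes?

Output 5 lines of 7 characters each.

Answer: YRRRBBY
YRRGKBY
YRRGBBY
YYYYBBY
YYYYYYY

Derivation:
After op 1 paint(4,1,Y):
KRRRBBK
KRRGBBK
KRRRBBK
KKKKBBK
KYKKKKK
After op 2 paint(2,3,G):
KRRRBBK
KRRGBBK
KRRGBBK
KKKKBBK
KYKKKKK
After op 3 paint(1,4,K):
KRRRBBK
KRRGKBK
KRRGBBK
KKKKBBK
KYKKKKK
After op 4 fill(3,2,Y) [17 cells changed]:
YRRRBBY
YRRGKBY
YRRGBBY
YYYYBBY
YYYYYYY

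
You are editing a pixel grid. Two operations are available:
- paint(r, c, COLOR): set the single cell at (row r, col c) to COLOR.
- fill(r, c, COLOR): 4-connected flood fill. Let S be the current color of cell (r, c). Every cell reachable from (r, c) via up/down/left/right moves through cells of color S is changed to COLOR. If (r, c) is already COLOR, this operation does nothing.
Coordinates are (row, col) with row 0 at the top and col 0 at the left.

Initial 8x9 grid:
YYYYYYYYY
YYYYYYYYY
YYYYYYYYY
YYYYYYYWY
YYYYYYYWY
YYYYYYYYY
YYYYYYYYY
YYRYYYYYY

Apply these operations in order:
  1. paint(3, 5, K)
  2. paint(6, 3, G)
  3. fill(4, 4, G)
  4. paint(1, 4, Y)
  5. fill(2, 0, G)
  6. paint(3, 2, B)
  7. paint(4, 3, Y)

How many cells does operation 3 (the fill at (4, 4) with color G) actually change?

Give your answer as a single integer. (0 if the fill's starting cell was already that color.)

After op 1 paint(3,5,K):
YYYYYYYYY
YYYYYYYYY
YYYYYYYYY
YYYYYKYWY
YYYYYYYWY
YYYYYYYYY
YYYYYYYYY
YYRYYYYYY
After op 2 paint(6,3,G):
YYYYYYYYY
YYYYYYYYY
YYYYYYYYY
YYYYYKYWY
YYYYYYYWY
YYYYYYYYY
YYYGYYYYY
YYRYYYYYY
After op 3 fill(4,4,G) [67 cells changed]:
GGGGGGGGG
GGGGGGGGG
GGGGGGGGG
GGGGGKGWG
GGGGGGGWG
GGGGGGGGG
GGGGGGGGG
GGRGGGGGG

Answer: 67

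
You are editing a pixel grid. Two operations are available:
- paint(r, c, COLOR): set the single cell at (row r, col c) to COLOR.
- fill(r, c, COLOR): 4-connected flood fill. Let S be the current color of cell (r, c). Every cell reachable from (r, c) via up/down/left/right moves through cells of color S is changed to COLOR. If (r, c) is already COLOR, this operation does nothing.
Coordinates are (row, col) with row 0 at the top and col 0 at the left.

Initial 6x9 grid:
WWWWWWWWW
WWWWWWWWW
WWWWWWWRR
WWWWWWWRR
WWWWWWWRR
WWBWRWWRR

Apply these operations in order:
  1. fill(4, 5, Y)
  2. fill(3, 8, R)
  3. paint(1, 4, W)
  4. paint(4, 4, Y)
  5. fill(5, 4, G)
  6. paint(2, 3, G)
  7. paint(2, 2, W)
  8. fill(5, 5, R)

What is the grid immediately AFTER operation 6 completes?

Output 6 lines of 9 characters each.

After op 1 fill(4,5,Y) [44 cells changed]:
YYYYYYYYY
YYYYYYYYY
YYYYYYYRR
YYYYYYYRR
YYYYYYYRR
YYBYRYYRR
After op 2 fill(3,8,R) [0 cells changed]:
YYYYYYYYY
YYYYYYYYY
YYYYYYYRR
YYYYYYYRR
YYYYYYYRR
YYBYRYYRR
After op 3 paint(1,4,W):
YYYYYYYYY
YYYYWYYYY
YYYYYYYRR
YYYYYYYRR
YYYYYYYRR
YYBYRYYRR
After op 4 paint(4,4,Y):
YYYYYYYYY
YYYYWYYYY
YYYYYYYRR
YYYYYYYRR
YYYYYYYRR
YYBYRYYRR
After op 5 fill(5,4,G) [1 cells changed]:
YYYYYYYYY
YYYYWYYYY
YYYYYYYRR
YYYYYYYRR
YYYYYYYRR
YYBYGYYRR
After op 6 paint(2,3,G):
YYYYYYYYY
YYYYWYYYY
YYYGYYYRR
YYYYYYYRR
YYYYYYYRR
YYBYGYYRR

Answer: YYYYYYYYY
YYYYWYYYY
YYYGYYYRR
YYYYYYYRR
YYYYYYYRR
YYBYGYYRR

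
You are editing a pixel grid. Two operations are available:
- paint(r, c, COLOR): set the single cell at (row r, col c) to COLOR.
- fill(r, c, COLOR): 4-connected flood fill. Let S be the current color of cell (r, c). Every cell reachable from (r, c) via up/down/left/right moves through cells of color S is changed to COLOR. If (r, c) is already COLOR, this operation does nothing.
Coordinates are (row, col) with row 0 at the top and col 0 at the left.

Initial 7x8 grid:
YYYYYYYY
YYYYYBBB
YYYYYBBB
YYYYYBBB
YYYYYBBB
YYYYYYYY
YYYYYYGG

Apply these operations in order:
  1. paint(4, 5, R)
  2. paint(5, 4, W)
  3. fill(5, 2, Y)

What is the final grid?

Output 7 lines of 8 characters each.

After op 1 paint(4,5,R):
YYYYYYYY
YYYYYBBB
YYYYYBBB
YYYYYBBB
YYYYYRBB
YYYYYYYY
YYYYYYGG
After op 2 paint(5,4,W):
YYYYYYYY
YYYYYBBB
YYYYYBBB
YYYYYBBB
YYYYYRBB
YYYYWYYY
YYYYYYGG
After op 3 fill(5,2,Y) [0 cells changed]:
YYYYYYYY
YYYYYBBB
YYYYYBBB
YYYYYBBB
YYYYYRBB
YYYYWYYY
YYYYYYGG

Answer: YYYYYYYY
YYYYYBBB
YYYYYBBB
YYYYYBBB
YYYYYRBB
YYYYWYYY
YYYYYYGG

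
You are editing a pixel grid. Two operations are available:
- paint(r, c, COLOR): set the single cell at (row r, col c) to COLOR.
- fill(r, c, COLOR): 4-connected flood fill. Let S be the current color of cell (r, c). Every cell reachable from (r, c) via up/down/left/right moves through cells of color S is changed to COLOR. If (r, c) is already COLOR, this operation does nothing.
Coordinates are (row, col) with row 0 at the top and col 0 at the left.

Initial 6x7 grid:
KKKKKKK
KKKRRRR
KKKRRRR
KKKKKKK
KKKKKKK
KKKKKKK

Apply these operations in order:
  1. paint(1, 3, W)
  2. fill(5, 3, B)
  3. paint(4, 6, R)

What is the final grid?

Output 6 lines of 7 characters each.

After op 1 paint(1,3,W):
KKKKKKK
KKKWRRR
KKKRRRR
KKKKKKK
KKKKKKK
KKKKKKK
After op 2 fill(5,3,B) [34 cells changed]:
BBBBBBB
BBBWRRR
BBBRRRR
BBBBBBB
BBBBBBB
BBBBBBB
After op 3 paint(4,6,R):
BBBBBBB
BBBWRRR
BBBRRRR
BBBBBBB
BBBBBBR
BBBBBBB

Answer: BBBBBBB
BBBWRRR
BBBRRRR
BBBBBBB
BBBBBBR
BBBBBBB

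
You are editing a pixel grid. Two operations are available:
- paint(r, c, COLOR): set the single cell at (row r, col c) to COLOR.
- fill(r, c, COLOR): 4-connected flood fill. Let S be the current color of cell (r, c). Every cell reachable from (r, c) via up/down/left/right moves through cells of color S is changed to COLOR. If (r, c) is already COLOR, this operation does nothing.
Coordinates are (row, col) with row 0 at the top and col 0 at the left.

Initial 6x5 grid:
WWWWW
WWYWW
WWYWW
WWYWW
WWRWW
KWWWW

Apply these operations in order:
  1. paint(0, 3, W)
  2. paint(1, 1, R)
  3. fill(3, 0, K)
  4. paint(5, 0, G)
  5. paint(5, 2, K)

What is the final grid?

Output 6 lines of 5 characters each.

After op 1 paint(0,3,W):
WWWWW
WWYWW
WWYWW
WWYWW
WWRWW
KWWWW
After op 2 paint(1,1,R):
WWWWW
WRYWW
WWYWW
WWYWW
WWRWW
KWWWW
After op 3 fill(3,0,K) [24 cells changed]:
KKKKK
KRYKK
KKYKK
KKYKK
KKRKK
KKKKK
After op 4 paint(5,0,G):
KKKKK
KRYKK
KKYKK
KKYKK
KKRKK
GKKKK
After op 5 paint(5,2,K):
KKKKK
KRYKK
KKYKK
KKYKK
KKRKK
GKKKK

Answer: KKKKK
KRYKK
KKYKK
KKYKK
KKRKK
GKKKK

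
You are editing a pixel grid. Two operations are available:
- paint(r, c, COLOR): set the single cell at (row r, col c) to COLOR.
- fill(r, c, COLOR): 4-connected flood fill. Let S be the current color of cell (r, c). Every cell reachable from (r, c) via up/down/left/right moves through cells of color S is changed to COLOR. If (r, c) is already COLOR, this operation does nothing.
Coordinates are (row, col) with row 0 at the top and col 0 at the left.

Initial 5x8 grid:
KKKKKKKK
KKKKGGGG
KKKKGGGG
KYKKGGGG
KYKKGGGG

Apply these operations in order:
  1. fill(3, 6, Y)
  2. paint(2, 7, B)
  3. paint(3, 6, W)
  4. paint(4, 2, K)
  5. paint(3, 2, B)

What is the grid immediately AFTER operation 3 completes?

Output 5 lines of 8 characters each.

Answer: KKKKKKKK
KKKKYYYY
KKKKYYYB
KYKKYYWY
KYKKYYYY

Derivation:
After op 1 fill(3,6,Y) [16 cells changed]:
KKKKKKKK
KKKKYYYY
KKKKYYYY
KYKKYYYY
KYKKYYYY
After op 2 paint(2,7,B):
KKKKKKKK
KKKKYYYY
KKKKYYYB
KYKKYYYY
KYKKYYYY
After op 3 paint(3,6,W):
KKKKKKKK
KKKKYYYY
KKKKYYYB
KYKKYYWY
KYKKYYYY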